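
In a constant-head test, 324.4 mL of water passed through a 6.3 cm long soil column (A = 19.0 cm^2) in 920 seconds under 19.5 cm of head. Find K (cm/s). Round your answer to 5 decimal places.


Step 1: K = Q * L / (A * t * h)
Step 2: Numerator = 324.4 * 6.3 = 2043.72
Step 3: Denominator = 19.0 * 920 * 19.5 = 340860.0
Step 4: K = 2043.72 / 340860.0 = 0.006 cm/s

0.006


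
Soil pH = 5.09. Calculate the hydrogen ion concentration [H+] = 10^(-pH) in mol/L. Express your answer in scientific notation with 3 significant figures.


Step 1: [H+] = 10^(-pH)
Step 2: [H+] = 10^(-5.09)
Step 3: [H+] = 8.13e-06 mol/L

8.13e-06


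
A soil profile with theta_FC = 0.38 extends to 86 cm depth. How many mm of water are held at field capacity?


Step 1: Water (mm) = theta_FC * depth (cm) * 10
Step 2: Water = 0.38 * 86 * 10
Step 3: Water = 326.8 mm

326.8


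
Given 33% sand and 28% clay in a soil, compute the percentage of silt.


Step 1: sand + silt + clay = 100%
Step 2: silt = 100 - sand - clay
Step 3: silt = 100 - 33 - 28
Step 4: silt = 39%

39


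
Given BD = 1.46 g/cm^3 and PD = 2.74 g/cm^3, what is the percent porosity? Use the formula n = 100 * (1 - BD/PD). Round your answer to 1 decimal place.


Step 1: Formula: n = 100 * (1 - BD / PD)
Step 2: n = 100 * (1 - 1.46 / 2.74)
Step 3: n = 100 * (1 - 0.53285)
Step 4: n = 46.7%

46.7


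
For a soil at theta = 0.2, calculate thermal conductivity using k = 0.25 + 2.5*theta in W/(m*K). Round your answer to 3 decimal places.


Step 1: k = 0.25 + 2.5 * theta
Step 2: k = 0.25 + 2.5 * 0.2
Step 3: k = 0.25 + 0.5
Step 4: k = 0.75 W/(m*K)

0.75


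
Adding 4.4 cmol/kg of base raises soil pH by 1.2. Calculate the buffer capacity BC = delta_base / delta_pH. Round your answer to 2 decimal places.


Step 1: BC = change in base / change in pH
Step 2: BC = 4.4 / 1.2
Step 3: BC = 3.67 cmol/(kg*pH unit)

3.67


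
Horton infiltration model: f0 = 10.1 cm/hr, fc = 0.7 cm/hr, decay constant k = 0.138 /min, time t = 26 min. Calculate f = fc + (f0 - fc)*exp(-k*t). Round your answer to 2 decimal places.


Step 1: f = fc + (f0 - fc) * exp(-k * t)
Step 2: exp(-0.138 * 26) = 0.027654
Step 3: f = 0.7 + (10.1 - 0.7) * 0.027654
Step 4: f = 0.7 + 9.4 * 0.027654
Step 5: f = 0.96 cm/hr

0.96


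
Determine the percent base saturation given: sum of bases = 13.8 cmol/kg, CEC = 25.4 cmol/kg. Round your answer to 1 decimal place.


Step 1: BS = 100 * (sum of bases) / CEC
Step 2: BS = 100 * 13.8 / 25.4
Step 3: BS = 54.3%

54.3


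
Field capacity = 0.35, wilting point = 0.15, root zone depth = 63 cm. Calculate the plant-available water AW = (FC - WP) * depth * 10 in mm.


Step 1: Available water = (FC - WP) * depth * 10
Step 2: AW = (0.35 - 0.15) * 63 * 10
Step 3: AW = 0.2 * 63 * 10
Step 4: AW = 126.0 mm

126.0


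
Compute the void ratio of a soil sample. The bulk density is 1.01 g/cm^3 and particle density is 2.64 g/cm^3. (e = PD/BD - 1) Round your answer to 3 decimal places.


Step 1: e = PD / BD - 1
Step 2: e = 2.64 / 1.01 - 1
Step 3: e = 2.61386 - 1
Step 4: e = 1.614

1.614


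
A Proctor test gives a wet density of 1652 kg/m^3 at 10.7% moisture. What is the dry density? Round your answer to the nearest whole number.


Step 1: Dry density = wet density / (1 + w/100)
Step 2: Dry density = 1652 / (1 + 10.7/100)
Step 3: Dry density = 1652 / 1.107
Step 4: Dry density = 1492 kg/m^3

1492


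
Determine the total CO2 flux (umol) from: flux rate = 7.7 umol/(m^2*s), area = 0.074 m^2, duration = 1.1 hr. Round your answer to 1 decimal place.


Step 1: Convert time to seconds: 1.1 hr * 3600 = 3960.0 s
Step 2: Total = flux * area * time_s
Step 3: Total = 7.7 * 0.074 * 3960.0
Step 4: Total = 2256.4 umol

2256.4


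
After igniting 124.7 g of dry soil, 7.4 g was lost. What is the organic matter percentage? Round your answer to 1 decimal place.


Step 1: OM% = 100 * LOI / sample mass
Step 2: OM = 100 * 7.4 / 124.7
Step 3: OM = 5.9%

5.9


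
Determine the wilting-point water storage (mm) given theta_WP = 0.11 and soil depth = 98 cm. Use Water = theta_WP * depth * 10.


Step 1: Water (mm) = theta_WP * depth * 10
Step 2: Water = 0.11 * 98 * 10
Step 3: Water = 107.8 mm

107.8


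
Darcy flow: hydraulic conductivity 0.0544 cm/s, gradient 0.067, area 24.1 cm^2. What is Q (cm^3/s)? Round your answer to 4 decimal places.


Step 1: Apply Darcy's law: Q = K * i * A
Step 2: Q = 0.0544 * 0.067 * 24.1
Step 3: Q = 0.0878 cm^3/s

0.0878


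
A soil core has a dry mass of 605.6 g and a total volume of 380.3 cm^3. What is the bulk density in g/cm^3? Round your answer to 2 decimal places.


Step 1: Identify the formula: BD = dry mass / volume
Step 2: Substitute values: BD = 605.6 / 380.3
Step 3: BD = 1.59 g/cm^3

1.59


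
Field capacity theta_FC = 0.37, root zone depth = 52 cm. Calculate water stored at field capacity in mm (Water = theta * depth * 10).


Step 1: Water (mm) = theta_FC * depth (cm) * 10
Step 2: Water = 0.37 * 52 * 10
Step 3: Water = 192.4 mm

192.4


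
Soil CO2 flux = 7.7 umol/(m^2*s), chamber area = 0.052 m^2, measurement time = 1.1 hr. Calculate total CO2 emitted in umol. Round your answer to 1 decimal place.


Step 1: Convert time to seconds: 1.1 hr * 3600 = 3960.0 s
Step 2: Total = flux * area * time_s
Step 3: Total = 7.7 * 0.052 * 3960.0
Step 4: Total = 1585.6 umol

1585.6


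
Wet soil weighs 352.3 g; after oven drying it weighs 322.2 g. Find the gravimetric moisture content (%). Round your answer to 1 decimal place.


Step 1: Water mass = wet - dry = 352.3 - 322.2 = 30.1 g
Step 2: w = 100 * water mass / dry mass
Step 3: w = 100 * 30.1 / 322.2 = 9.3%

9.3


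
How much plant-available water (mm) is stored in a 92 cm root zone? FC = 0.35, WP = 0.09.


Step 1: Available water = (FC - WP) * depth * 10
Step 2: AW = (0.35 - 0.09) * 92 * 10
Step 3: AW = 0.26 * 92 * 10
Step 4: AW = 239.2 mm

239.2


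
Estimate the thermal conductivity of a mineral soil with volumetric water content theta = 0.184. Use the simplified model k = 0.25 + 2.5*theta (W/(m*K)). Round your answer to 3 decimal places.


Step 1: k = 0.25 + 2.5 * theta
Step 2: k = 0.25 + 2.5 * 0.184
Step 3: k = 0.25 + 0.46
Step 4: k = 0.71 W/(m*K)

0.71


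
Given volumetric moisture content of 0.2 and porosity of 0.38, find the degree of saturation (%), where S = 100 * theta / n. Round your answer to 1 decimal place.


Step 1: S = 100 * theta_v / n
Step 2: S = 100 * 0.2 / 0.38
Step 3: S = 52.6%

52.6


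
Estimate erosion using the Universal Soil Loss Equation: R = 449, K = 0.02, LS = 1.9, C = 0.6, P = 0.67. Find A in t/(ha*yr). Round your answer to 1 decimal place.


Step 1: A = R * K * LS * C * P
Step 2: R * K = 449 * 0.02 = 8.98
Step 3: (R*K) * LS = 8.98 * 1.9 = 17.062
Step 4: * C * P = 17.062 * 0.6 * 0.67 = 6.9
Step 5: A = 6.9 t/(ha*yr)

6.9


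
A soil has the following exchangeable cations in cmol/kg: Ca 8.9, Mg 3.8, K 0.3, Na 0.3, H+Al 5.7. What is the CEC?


Step 1: CEC = Ca + Mg + K + Na + (H+Al)
Step 2: CEC = 8.9 + 3.8 + 0.3 + 0.3 + 5.7
Step 3: CEC = 19.0 cmol/kg

19.0


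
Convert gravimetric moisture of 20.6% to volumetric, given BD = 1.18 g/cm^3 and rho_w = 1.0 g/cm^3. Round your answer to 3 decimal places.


Step 1: theta = (w / 100) * BD / rho_w
Step 2: theta = (20.6 / 100) * 1.18 / 1.0
Step 3: theta = 0.206 * 1.18
Step 4: theta = 0.243

0.243


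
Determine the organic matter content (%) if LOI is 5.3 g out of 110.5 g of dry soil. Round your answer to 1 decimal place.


Step 1: OM% = 100 * LOI / sample mass
Step 2: OM = 100 * 5.3 / 110.5
Step 3: OM = 4.8%

4.8


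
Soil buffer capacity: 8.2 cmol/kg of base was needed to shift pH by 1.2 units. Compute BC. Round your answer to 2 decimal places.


Step 1: BC = change in base / change in pH
Step 2: BC = 8.2 / 1.2
Step 3: BC = 6.83 cmol/(kg*pH unit)

6.83


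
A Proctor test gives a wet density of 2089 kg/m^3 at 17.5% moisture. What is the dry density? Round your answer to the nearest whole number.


Step 1: Dry density = wet density / (1 + w/100)
Step 2: Dry density = 2089 / (1 + 17.5/100)
Step 3: Dry density = 2089 / 1.175
Step 4: Dry density = 1778 kg/m^3

1778


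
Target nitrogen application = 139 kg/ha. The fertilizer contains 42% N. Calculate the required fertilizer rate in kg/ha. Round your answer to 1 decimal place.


Step 1: Fertilizer rate = target N / (N content / 100)
Step 2: Rate = 139 / (42 / 100)
Step 3: Rate = 139 / 0.42
Step 4: Rate = 331.0 kg/ha

331.0


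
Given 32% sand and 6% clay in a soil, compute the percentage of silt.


Step 1: sand + silt + clay = 100%
Step 2: silt = 100 - sand - clay
Step 3: silt = 100 - 32 - 6
Step 4: silt = 62%

62


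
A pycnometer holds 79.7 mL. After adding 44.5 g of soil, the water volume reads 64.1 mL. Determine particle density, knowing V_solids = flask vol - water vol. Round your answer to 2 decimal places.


Step 1: Volume of solids = flask volume - water volume with soil
Step 2: V_solids = 79.7 - 64.1 = 15.6 mL
Step 3: Particle density = mass / V_solids = 44.5 / 15.6 = 2.85 g/cm^3

2.85


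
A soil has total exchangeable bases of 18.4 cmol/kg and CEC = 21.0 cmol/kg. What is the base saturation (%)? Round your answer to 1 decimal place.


Step 1: BS = 100 * (sum of bases) / CEC
Step 2: BS = 100 * 18.4 / 21.0
Step 3: BS = 87.6%

87.6


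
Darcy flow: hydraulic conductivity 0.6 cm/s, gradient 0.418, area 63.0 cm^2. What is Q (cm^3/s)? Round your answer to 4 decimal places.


Step 1: Apply Darcy's law: Q = K * i * A
Step 2: Q = 0.6 * 0.418 * 63.0
Step 3: Q = 15.8004 cm^3/s

15.8004


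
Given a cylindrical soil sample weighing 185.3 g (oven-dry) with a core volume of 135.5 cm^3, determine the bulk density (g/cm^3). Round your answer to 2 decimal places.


Step 1: Identify the formula: BD = dry mass / volume
Step 2: Substitute values: BD = 185.3 / 135.5
Step 3: BD = 1.37 g/cm^3

1.37


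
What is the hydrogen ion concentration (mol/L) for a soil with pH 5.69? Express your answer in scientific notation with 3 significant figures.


Step 1: [H+] = 10^(-pH)
Step 2: [H+] = 10^(-5.69)
Step 3: [H+] = 2.04e-06 mol/L

2.04e-06


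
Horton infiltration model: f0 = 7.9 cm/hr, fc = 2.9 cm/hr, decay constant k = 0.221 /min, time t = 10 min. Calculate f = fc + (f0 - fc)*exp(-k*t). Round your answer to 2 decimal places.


Step 1: f = fc + (f0 - fc) * exp(-k * t)
Step 2: exp(-0.221 * 10) = 0.109701
Step 3: f = 2.9 + (7.9 - 2.9) * 0.109701
Step 4: f = 2.9 + 5.0 * 0.109701
Step 5: f = 3.45 cm/hr

3.45


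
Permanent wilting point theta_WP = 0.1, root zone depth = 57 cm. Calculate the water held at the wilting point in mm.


Step 1: Water (mm) = theta_WP * depth * 10
Step 2: Water = 0.1 * 57 * 10
Step 3: Water = 57.0 mm

57.0


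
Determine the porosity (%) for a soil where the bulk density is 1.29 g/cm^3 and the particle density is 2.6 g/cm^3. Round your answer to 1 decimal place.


Step 1: Formula: n = 100 * (1 - BD / PD)
Step 2: n = 100 * (1 - 1.29 / 2.6)
Step 3: n = 100 * (1 - 0.49615)
Step 4: n = 50.4%

50.4


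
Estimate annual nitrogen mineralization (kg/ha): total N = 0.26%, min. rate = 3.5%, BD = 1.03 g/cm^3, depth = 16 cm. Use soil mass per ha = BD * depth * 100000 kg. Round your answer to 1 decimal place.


Step 1: Soil mass per ha = BD * depth * 100000 = 1.03 * 16 * 100000 = 1648000 kg
Step 2: Total N pool = soil mass * N%/100 = 1648000 * 0.26/100 = 4284.8 kg/ha
Step 3: N mineralized = N pool * rate%/100 = 4284.8 * 3.5/100 = 150.0 kg/ha/yr

150.0


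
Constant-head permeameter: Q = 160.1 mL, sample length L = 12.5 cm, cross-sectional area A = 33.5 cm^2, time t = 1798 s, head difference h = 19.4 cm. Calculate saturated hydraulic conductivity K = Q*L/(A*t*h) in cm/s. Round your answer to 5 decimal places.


Step 1: K = Q * L / (A * t * h)
Step 2: Numerator = 160.1 * 12.5 = 2001.25
Step 3: Denominator = 33.5 * 1798 * 19.4 = 1168520.2
Step 4: K = 2001.25 / 1168520.2 = 0.00171 cm/s

0.00171


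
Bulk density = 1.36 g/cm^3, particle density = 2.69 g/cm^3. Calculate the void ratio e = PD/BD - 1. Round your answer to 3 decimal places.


Step 1: e = PD / BD - 1
Step 2: e = 2.69 / 1.36 - 1
Step 3: e = 1.97794 - 1
Step 4: e = 0.978

0.978


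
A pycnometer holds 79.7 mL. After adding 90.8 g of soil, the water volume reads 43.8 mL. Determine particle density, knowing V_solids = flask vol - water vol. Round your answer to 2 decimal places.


Step 1: Volume of solids = flask volume - water volume with soil
Step 2: V_solids = 79.7 - 43.8 = 35.9 mL
Step 3: Particle density = mass / V_solids = 90.8 / 35.9 = 2.53 g/cm^3

2.53


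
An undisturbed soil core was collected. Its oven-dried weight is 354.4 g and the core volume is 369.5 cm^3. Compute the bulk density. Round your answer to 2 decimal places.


Step 1: Identify the formula: BD = dry mass / volume
Step 2: Substitute values: BD = 354.4 / 369.5
Step 3: BD = 0.96 g/cm^3

0.96


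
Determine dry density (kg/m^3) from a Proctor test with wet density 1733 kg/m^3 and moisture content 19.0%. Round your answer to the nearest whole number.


Step 1: Dry density = wet density / (1 + w/100)
Step 2: Dry density = 1733 / (1 + 19.0/100)
Step 3: Dry density = 1733 / 1.19
Step 4: Dry density = 1456 kg/m^3

1456


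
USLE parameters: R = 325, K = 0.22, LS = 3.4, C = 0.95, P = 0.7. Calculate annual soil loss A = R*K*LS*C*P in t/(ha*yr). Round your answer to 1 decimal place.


Step 1: A = R * K * LS * C * P
Step 2: R * K = 325 * 0.22 = 71.5
Step 3: (R*K) * LS = 71.5 * 3.4 = 243.1
Step 4: * C * P = 243.1 * 0.95 * 0.7 = 161.7
Step 5: A = 161.7 t/(ha*yr)

161.7


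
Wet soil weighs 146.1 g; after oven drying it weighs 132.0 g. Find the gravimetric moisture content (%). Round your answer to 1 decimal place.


Step 1: Water mass = wet - dry = 146.1 - 132.0 = 14.1 g
Step 2: w = 100 * water mass / dry mass
Step 3: w = 100 * 14.1 / 132.0 = 10.7%

10.7


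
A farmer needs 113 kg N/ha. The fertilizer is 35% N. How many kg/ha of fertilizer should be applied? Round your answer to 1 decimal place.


Step 1: Fertilizer rate = target N / (N content / 100)
Step 2: Rate = 113 / (35 / 100)
Step 3: Rate = 113 / 0.35
Step 4: Rate = 322.9 kg/ha

322.9


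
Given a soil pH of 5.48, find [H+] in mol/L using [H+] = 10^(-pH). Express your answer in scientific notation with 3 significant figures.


Step 1: [H+] = 10^(-pH)
Step 2: [H+] = 10^(-5.48)
Step 3: [H+] = 3.31e-06 mol/L

3.31e-06


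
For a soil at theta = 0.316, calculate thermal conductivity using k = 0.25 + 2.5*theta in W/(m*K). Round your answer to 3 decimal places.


Step 1: k = 0.25 + 2.5 * theta
Step 2: k = 0.25 + 2.5 * 0.316
Step 3: k = 0.25 + 0.79
Step 4: k = 1.04 W/(m*K)

1.04


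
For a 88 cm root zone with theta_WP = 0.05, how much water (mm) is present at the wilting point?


Step 1: Water (mm) = theta_WP * depth * 10
Step 2: Water = 0.05 * 88 * 10
Step 3: Water = 44.0 mm

44.0


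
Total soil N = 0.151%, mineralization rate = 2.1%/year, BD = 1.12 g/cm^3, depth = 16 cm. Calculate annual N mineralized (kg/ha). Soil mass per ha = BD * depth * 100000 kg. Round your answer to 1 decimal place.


Step 1: Soil mass per ha = BD * depth * 100000 = 1.12 * 16 * 100000 = 1792000 kg
Step 2: Total N pool = soil mass * N%/100 = 1792000 * 0.151/100 = 2705.92 kg/ha
Step 3: N mineralized = N pool * rate%/100 = 2705.92 * 2.1/100 = 56.8 kg/ha/yr

56.8


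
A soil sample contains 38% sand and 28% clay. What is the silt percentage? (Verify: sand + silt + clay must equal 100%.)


Step 1: sand + silt + clay = 100%
Step 2: silt = 100 - sand - clay
Step 3: silt = 100 - 38 - 28
Step 4: silt = 34%

34


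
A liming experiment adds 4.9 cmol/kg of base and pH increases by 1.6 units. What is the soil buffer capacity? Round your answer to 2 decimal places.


Step 1: BC = change in base / change in pH
Step 2: BC = 4.9 / 1.6
Step 3: BC = 3.06 cmol/(kg*pH unit)

3.06


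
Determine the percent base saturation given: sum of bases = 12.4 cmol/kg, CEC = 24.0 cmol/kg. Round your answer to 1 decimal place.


Step 1: BS = 100 * (sum of bases) / CEC
Step 2: BS = 100 * 12.4 / 24.0
Step 3: BS = 51.7%

51.7


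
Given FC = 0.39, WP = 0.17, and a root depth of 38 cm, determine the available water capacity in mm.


Step 1: Available water = (FC - WP) * depth * 10
Step 2: AW = (0.39 - 0.17) * 38 * 10
Step 3: AW = 0.22 * 38 * 10
Step 4: AW = 83.6 mm

83.6


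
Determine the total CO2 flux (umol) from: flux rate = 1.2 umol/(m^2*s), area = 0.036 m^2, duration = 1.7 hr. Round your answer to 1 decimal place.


Step 1: Convert time to seconds: 1.7 hr * 3600 = 6120.0 s
Step 2: Total = flux * area * time_s
Step 3: Total = 1.2 * 0.036 * 6120.0
Step 4: Total = 264.4 umol

264.4


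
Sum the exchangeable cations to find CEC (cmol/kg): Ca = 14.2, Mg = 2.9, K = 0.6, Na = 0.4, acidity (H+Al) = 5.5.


Step 1: CEC = Ca + Mg + K + Na + (H+Al)
Step 2: CEC = 14.2 + 2.9 + 0.6 + 0.4 + 5.5
Step 3: CEC = 23.6 cmol/kg

23.6


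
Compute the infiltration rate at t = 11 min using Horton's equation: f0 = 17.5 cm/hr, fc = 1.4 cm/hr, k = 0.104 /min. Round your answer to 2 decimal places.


Step 1: f = fc + (f0 - fc) * exp(-k * t)
Step 2: exp(-0.104 * 11) = 0.318542
Step 3: f = 1.4 + (17.5 - 1.4) * 0.318542
Step 4: f = 1.4 + 16.1 * 0.318542
Step 5: f = 6.53 cm/hr

6.53


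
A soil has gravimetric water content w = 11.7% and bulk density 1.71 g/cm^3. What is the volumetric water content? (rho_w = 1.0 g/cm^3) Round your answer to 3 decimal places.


Step 1: theta = (w / 100) * BD / rho_w
Step 2: theta = (11.7 / 100) * 1.71 / 1.0
Step 3: theta = 0.117 * 1.71
Step 4: theta = 0.2

0.2


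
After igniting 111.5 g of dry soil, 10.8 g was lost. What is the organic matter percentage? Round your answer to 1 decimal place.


Step 1: OM% = 100 * LOI / sample mass
Step 2: OM = 100 * 10.8 / 111.5
Step 3: OM = 9.7%

9.7


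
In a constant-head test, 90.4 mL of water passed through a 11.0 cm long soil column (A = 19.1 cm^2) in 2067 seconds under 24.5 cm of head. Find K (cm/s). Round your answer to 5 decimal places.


Step 1: K = Q * L / (A * t * h)
Step 2: Numerator = 90.4 * 11.0 = 994.4
Step 3: Denominator = 19.1 * 2067 * 24.5 = 967252.65
Step 4: K = 994.4 / 967252.65 = 0.00103 cm/s

0.00103


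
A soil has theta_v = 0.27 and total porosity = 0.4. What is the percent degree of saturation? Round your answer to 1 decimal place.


Step 1: S = 100 * theta_v / n
Step 2: S = 100 * 0.27 / 0.4
Step 3: S = 67.5%

67.5


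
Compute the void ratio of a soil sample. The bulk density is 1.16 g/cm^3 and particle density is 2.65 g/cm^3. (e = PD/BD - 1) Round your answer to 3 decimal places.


Step 1: e = PD / BD - 1
Step 2: e = 2.65 / 1.16 - 1
Step 3: e = 2.28448 - 1
Step 4: e = 1.284

1.284


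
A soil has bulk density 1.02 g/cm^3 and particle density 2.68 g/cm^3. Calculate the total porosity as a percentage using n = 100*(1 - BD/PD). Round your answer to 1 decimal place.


Step 1: Formula: n = 100 * (1 - BD / PD)
Step 2: n = 100 * (1 - 1.02 / 2.68)
Step 3: n = 100 * (1 - 0.3806)
Step 4: n = 61.9%

61.9


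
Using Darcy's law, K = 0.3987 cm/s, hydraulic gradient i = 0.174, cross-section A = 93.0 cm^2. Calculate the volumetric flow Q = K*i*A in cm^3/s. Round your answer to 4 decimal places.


Step 1: Apply Darcy's law: Q = K * i * A
Step 2: Q = 0.3987 * 0.174 * 93.0
Step 3: Q = 6.4518 cm^3/s

6.4518


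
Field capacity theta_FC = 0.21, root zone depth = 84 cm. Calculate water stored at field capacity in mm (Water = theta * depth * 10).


Step 1: Water (mm) = theta_FC * depth (cm) * 10
Step 2: Water = 0.21 * 84 * 10
Step 3: Water = 176.4 mm

176.4


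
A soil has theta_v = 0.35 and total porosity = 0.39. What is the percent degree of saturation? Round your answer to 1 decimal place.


Step 1: S = 100 * theta_v / n
Step 2: S = 100 * 0.35 / 0.39
Step 3: S = 89.7%

89.7


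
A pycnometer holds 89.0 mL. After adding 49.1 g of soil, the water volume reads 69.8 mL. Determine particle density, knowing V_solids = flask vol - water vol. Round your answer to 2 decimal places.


Step 1: Volume of solids = flask volume - water volume with soil
Step 2: V_solids = 89.0 - 69.8 = 19.2 mL
Step 3: Particle density = mass / V_solids = 49.1 / 19.2 = 2.56 g/cm^3

2.56


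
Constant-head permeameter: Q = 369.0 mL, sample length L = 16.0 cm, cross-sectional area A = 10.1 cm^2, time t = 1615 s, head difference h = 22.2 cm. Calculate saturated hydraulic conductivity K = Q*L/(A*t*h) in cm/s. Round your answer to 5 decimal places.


Step 1: K = Q * L / (A * t * h)
Step 2: Numerator = 369.0 * 16.0 = 5904.0
Step 3: Denominator = 10.1 * 1615 * 22.2 = 362115.3
Step 4: K = 5904.0 / 362115.3 = 0.0163 cm/s

0.0163


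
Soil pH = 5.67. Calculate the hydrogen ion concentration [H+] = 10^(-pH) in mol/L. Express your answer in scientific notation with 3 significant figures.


Step 1: [H+] = 10^(-pH)
Step 2: [H+] = 10^(-5.67)
Step 3: [H+] = 2.14e-06 mol/L

2.14e-06


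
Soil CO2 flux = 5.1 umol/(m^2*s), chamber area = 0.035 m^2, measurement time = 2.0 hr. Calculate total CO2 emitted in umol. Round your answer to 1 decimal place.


Step 1: Convert time to seconds: 2.0 hr * 3600 = 7200.0 s
Step 2: Total = flux * area * time_s
Step 3: Total = 5.1 * 0.035 * 7200.0
Step 4: Total = 1285.2 umol

1285.2


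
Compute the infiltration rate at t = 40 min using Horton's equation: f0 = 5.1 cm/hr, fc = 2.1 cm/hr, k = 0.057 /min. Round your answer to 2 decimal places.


Step 1: f = fc + (f0 - fc) * exp(-k * t)
Step 2: exp(-0.057 * 40) = 0.102284
Step 3: f = 2.1 + (5.1 - 2.1) * 0.102284
Step 4: f = 2.1 + 3.0 * 0.102284
Step 5: f = 2.41 cm/hr

2.41


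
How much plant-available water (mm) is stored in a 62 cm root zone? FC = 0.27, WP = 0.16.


Step 1: Available water = (FC - WP) * depth * 10
Step 2: AW = (0.27 - 0.16) * 62 * 10
Step 3: AW = 0.11 * 62 * 10
Step 4: AW = 68.2 mm

68.2


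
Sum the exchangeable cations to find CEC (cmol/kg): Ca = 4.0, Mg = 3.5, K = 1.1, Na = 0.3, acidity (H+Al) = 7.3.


Step 1: CEC = Ca + Mg + K + Na + (H+Al)
Step 2: CEC = 4.0 + 3.5 + 1.1 + 0.3 + 7.3
Step 3: CEC = 16.2 cmol/kg

16.2


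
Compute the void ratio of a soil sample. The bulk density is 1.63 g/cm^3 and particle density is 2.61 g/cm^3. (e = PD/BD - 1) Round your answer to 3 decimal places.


Step 1: e = PD / BD - 1
Step 2: e = 2.61 / 1.63 - 1
Step 3: e = 1.60123 - 1
Step 4: e = 0.601

0.601


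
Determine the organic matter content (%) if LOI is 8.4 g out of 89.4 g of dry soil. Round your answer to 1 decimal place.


Step 1: OM% = 100 * LOI / sample mass
Step 2: OM = 100 * 8.4 / 89.4
Step 3: OM = 9.4%

9.4


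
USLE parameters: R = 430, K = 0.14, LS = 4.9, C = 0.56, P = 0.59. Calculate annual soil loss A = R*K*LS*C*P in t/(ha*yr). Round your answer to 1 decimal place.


Step 1: A = R * K * LS * C * P
Step 2: R * K = 430 * 0.14 = 60.2
Step 3: (R*K) * LS = 60.2 * 4.9 = 294.98
Step 4: * C * P = 294.98 * 0.56 * 0.59 = 97.5
Step 5: A = 97.5 t/(ha*yr)

97.5


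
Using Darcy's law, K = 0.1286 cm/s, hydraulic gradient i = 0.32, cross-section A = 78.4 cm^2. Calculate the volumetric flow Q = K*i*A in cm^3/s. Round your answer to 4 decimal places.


Step 1: Apply Darcy's law: Q = K * i * A
Step 2: Q = 0.1286 * 0.32 * 78.4
Step 3: Q = 3.2263 cm^3/s

3.2263


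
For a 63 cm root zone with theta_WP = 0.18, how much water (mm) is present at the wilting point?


Step 1: Water (mm) = theta_WP * depth * 10
Step 2: Water = 0.18 * 63 * 10
Step 3: Water = 113.4 mm

113.4


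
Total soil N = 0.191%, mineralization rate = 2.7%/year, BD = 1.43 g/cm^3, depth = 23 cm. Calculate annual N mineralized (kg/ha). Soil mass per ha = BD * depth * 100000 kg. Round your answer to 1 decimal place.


Step 1: Soil mass per ha = BD * depth * 100000 = 1.43 * 23 * 100000 = 3289000 kg
Step 2: Total N pool = soil mass * N%/100 = 3289000 * 0.191/100 = 6281.99 kg/ha
Step 3: N mineralized = N pool * rate%/100 = 6281.99 * 2.7/100 = 169.6 kg/ha/yr

169.6


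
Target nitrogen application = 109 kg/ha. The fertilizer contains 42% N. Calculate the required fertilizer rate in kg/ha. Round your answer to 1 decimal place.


Step 1: Fertilizer rate = target N / (N content / 100)
Step 2: Rate = 109 / (42 / 100)
Step 3: Rate = 109 / 0.42
Step 4: Rate = 259.5 kg/ha

259.5


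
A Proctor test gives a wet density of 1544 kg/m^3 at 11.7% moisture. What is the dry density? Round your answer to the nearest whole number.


Step 1: Dry density = wet density / (1 + w/100)
Step 2: Dry density = 1544 / (1 + 11.7/100)
Step 3: Dry density = 1544 / 1.117
Step 4: Dry density = 1382 kg/m^3

1382


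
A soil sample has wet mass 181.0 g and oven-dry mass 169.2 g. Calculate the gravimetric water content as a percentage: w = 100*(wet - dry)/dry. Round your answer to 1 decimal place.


Step 1: Water mass = wet - dry = 181.0 - 169.2 = 11.8 g
Step 2: w = 100 * water mass / dry mass
Step 3: w = 100 * 11.8 / 169.2 = 7.0%

7.0


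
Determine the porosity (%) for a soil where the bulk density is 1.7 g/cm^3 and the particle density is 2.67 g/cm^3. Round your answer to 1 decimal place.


Step 1: Formula: n = 100 * (1 - BD / PD)
Step 2: n = 100 * (1 - 1.7 / 2.67)
Step 3: n = 100 * (1 - 0.6367)
Step 4: n = 36.3%

36.3


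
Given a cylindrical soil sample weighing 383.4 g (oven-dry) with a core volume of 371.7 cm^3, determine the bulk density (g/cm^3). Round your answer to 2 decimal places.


Step 1: Identify the formula: BD = dry mass / volume
Step 2: Substitute values: BD = 383.4 / 371.7
Step 3: BD = 1.03 g/cm^3

1.03


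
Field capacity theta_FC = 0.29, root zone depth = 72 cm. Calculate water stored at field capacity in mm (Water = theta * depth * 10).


Step 1: Water (mm) = theta_FC * depth (cm) * 10
Step 2: Water = 0.29 * 72 * 10
Step 3: Water = 208.8 mm

208.8


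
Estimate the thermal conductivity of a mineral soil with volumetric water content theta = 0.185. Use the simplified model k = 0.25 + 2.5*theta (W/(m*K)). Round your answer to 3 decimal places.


Step 1: k = 0.25 + 2.5 * theta
Step 2: k = 0.25 + 2.5 * 0.185
Step 3: k = 0.25 + 0.463
Step 4: k = 0.713 W/(m*K)

0.713


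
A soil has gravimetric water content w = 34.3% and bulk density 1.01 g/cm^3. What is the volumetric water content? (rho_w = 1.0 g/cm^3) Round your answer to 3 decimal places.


Step 1: theta = (w / 100) * BD / rho_w
Step 2: theta = (34.3 / 100) * 1.01 / 1.0
Step 3: theta = 0.343 * 1.01
Step 4: theta = 0.346

0.346


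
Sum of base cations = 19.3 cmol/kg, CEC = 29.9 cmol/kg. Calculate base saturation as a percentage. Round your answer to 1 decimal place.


Step 1: BS = 100 * (sum of bases) / CEC
Step 2: BS = 100 * 19.3 / 29.9
Step 3: BS = 64.5%

64.5


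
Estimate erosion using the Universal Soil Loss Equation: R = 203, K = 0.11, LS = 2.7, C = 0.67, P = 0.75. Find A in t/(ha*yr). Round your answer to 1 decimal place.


Step 1: A = R * K * LS * C * P
Step 2: R * K = 203 * 0.11 = 22.33
Step 3: (R*K) * LS = 22.33 * 2.7 = 60.291
Step 4: * C * P = 60.291 * 0.67 * 0.75 = 30.3
Step 5: A = 30.3 t/(ha*yr)

30.3


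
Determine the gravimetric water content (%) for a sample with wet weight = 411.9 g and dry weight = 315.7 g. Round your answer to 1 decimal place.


Step 1: Water mass = wet - dry = 411.9 - 315.7 = 96.2 g
Step 2: w = 100 * water mass / dry mass
Step 3: w = 100 * 96.2 / 315.7 = 30.5%

30.5


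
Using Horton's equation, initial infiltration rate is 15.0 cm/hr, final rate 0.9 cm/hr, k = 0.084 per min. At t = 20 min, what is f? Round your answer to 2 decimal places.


Step 1: f = fc + (f0 - fc) * exp(-k * t)
Step 2: exp(-0.084 * 20) = 0.186374
Step 3: f = 0.9 + (15.0 - 0.9) * 0.186374
Step 4: f = 0.9 + 14.1 * 0.186374
Step 5: f = 3.53 cm/hr

3.53


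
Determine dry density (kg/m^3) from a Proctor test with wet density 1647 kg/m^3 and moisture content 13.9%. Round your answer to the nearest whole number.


Step 1: Dry density = wet density / (1 + w/100)
Step 2: Dry density = 1647 / (1 + 13.9/100)
Step 3: Dry density = 1647 / 1.139
Step 4: Dry density = 1446 kg/m^3

1446


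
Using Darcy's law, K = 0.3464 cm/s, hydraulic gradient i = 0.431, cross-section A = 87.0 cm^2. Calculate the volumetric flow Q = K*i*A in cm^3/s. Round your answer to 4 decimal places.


Step 1: Apply Darcy's law: Q = K * i * A
Step 2: Q = 0.3464 * 0.431 * 87.0
Step 3: Q = 12.989 cm^3/s

12.989


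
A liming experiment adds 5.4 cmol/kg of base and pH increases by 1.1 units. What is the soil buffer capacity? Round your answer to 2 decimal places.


Step 1: BC = change in base / change in pH
Step 2: BC = 5.4 / 1.1
Step 3: BC = 4.91 cmol/(kg*pH unit)

4.91


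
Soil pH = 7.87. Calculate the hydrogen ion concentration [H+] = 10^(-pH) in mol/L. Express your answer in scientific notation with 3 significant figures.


Step 1: [H+] = 10^(-pH)
Step 2: [H+] = 10^(-7.87)
Step 3: [H+] = 1.35e-08 mol/L

1.35e-08


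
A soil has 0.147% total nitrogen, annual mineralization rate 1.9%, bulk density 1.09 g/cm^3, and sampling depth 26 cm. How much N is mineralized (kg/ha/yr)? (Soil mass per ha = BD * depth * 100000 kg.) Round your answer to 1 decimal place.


Step 1: Soil mass per ha = BD * depth * 100000 = 1.09 * 26 * 100000 = 2834000 kg
Step 2: Total N pool = soil mass * N%/100 = 2834000 * 0.147/100 = 4165.98 kg/ha
Step 3: N mineralized = N pool * rate%/100 = 4165.98 * 1.9/100 = 79.2 kg/ha/yr

79.2


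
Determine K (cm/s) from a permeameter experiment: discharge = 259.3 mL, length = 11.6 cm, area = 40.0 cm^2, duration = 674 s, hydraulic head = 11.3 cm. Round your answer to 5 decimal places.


Step 1: K = Q * L / (A * t * h)
Step 2: Numerator = 259.3 * 11.6 = 3007.88
Step 3: Denominator = 40.0 * 674 * 11.3 = 304648.0
Step 4: K = 3007.88 / 304648.0 = 0.00987 cm/s

0.00987


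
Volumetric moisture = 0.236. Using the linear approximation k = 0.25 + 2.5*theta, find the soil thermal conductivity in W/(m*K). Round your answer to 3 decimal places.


Step 1: k = 0.25 + 2.5 * theta
Step 2: k = 0.25 + 2.5 * 0.236
Step 3: k = 0.25 + 0.59
Step 4: k = 0.84 W/(m*K)

0.84


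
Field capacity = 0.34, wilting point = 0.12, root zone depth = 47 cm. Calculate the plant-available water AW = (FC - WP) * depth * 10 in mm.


Step 1: Available water = (FC - WP) * depth * 10
Step 2: AW = (0.34 - 0.12) * 47 * 10
Step 3: AW = 0.22 * 47 * 10
Step 4: AW = 103.4 mm

103.4


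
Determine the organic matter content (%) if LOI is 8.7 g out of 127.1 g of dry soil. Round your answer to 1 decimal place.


Step 1: OM% = 100 * LOI / sample mass
Step 2: OM = 100 * 8.7 / 127.1
Step 3: OM = 6.8%

6.8


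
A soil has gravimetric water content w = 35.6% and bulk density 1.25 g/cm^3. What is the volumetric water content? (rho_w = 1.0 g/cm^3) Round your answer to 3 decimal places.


Step 1: theta = (w / 100) * BD / rho_w
Step 2: theta = (35.6 / 100) * 1.25 / 1.0
Step 3: theta = 0.356 * 1.25
Step 4: theta = 0.445

0.445


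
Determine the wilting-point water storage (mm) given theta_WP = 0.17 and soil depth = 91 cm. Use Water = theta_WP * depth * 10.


Step 1: Water (mm) = theta_WP * depth * 10
Step 2: Water = 0.17 * 91 * 10
Step 3: Water = 154.7 mm

154.7


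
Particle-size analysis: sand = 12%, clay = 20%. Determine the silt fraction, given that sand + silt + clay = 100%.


Step 1: sand + silt + clay = 100%
Step 2: silt = 100 - sand - clay
Step 3: silt = 100 - 12 - 20
Step 4: silt = 68%

68


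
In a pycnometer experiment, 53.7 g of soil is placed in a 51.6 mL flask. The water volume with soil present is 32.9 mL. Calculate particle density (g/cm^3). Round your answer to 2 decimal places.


Step 1: Volume of solids = flask volume - water volume with soil
Step 2: V_solids = 51.6 - 32.9 = 18.7 mL
Step 3: Particle density = mass / V_solids = 53.7 / 18.7 = 2.87 g/cm^3

2.87


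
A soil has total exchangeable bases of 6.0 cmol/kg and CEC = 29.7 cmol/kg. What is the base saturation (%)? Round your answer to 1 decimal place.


Step 1: BS = 100 * (sum of bases) / CEC
Step 2: BS = 100 * 6.0 / 29.7
Step 3: BS = 20.2%

20.2


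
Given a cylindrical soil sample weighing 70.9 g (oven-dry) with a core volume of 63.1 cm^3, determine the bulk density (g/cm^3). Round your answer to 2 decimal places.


Step 1: Identify the formula: BD = dry mass / volume
Step 2: Substitute values: BD = 70.9 / 63.1
Step 3: BD = 1.12 g/cm^3

1.12


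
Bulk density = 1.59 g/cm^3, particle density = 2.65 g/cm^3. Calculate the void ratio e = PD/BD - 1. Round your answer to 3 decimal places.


Step 1: e = PD / BD - 1
Step 2: e = 2.65 / 1.59 - 1
Step 3: e = 1.66667 - 1
Step 4: e = 0.667

0.667


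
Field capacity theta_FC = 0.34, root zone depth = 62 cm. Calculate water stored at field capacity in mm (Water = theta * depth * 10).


Step 1: Water (mm) = theta_FC * depth (cm) * 10
Step 2: Water = 0.34 * 62 * 10
Step 3: Water = 210.8 mm

210.8


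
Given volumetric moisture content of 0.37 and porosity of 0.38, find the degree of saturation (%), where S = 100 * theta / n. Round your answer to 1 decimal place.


Step 1: S = 100 * theta_v / n
Step 2: S = 100 * 0.37 / 0.38
Step 3: S = 97.4%

97.4


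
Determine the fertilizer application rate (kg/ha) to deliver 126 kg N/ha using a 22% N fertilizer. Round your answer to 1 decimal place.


Step 1: Fertilizer rate = target N / (N content / 100)
Step 2: Rate = 126 / (22 / 100)
Step 3: Rate = 126 / 0.22
Step 4: Rate = 572.7 kg/ha

572.7


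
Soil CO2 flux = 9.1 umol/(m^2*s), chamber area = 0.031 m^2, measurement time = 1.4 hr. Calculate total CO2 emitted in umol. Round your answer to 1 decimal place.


Step 1: Convert time to seconds: 1.4 hr * 3600 = 5040.0 s
Step 2: Total = flux * area * time_s
Step 3: Total = 9.1 * 0.031 * 5040.0
Step 4: Total = 1421.8 umol

1421.8


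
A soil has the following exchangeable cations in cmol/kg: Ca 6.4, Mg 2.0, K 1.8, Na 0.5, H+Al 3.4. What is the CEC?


Step 1: CEC = Ca + Mg + K + Na + (H+Al)
Step 2: CEC = 6.4 + 2.0 + 1.8 + 0.5 + 3.4
Step 3: CEC = 14.1 cmol/kg

14.1


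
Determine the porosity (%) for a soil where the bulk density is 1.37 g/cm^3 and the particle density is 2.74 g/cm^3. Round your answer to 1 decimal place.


Step 1: Formula: n = 100 * (1 - BD / PD)
Step 2: n = 100 * (1 - 1.37 / 2.74)
Step 3: n = 100 * (1 - 0.5)
Step 4: n = 50.0%

50.0


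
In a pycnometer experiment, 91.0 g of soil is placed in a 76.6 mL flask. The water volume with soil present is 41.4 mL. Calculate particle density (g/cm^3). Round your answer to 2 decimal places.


Step 1: Volume of solids = flask volume - water volume with soil
Step 2: V_solids = 76.6 - 41.4 = 35.2 mL
Step 3: Particle density = mass / V_solids = 91.0 / 35.2 = 2.59 g/cm^3

2.59


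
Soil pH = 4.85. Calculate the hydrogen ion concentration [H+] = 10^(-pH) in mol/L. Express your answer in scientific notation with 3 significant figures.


Step 1: [H+] = 10^(-pH)
Step 2: [H+] = 10^(-4.85)
Step 3: [H+] = 1.41e-05 mol/L

1.41e-05


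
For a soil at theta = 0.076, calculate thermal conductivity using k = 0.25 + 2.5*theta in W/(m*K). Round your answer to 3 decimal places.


Step 1: k = 0.25 + 2.5 * theta
Step 2: k = 0.25 + 2.5 * 0.076
Step 3: k = 0.25 + 0.19
Step 4: k = 0.44 W/(m*K)

0.44


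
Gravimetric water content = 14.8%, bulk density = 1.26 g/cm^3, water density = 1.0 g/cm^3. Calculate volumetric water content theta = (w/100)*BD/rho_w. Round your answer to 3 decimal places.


Step 1: theta = (w / 100) * BD / rho_w
Step 2: theta = (14.8 / 100) * 1.26 / 1.0
Step 3: theta = 0.148 * 1.26
Step 4: theta = 0.186

0.186


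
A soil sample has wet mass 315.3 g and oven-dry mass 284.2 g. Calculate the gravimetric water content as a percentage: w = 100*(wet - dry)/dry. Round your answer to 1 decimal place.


Step 1: Water mass = wet - dry = 315.3 - 284.2 = 31.1 g
Step 2: w = 100 * water mass / dry mass
Step 3: w = 100 * 31.1 / 284.2 = 10.9%

10.9


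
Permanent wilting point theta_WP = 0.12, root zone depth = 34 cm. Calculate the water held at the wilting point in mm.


Step 1: Water (mm) = theta_WP * depth * 10
Step 2: Water = 0.12 * 34 * 10
Step 3: Water = 40.8 mm

40.8


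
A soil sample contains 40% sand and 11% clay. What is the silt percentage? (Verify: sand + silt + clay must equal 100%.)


Step 1: sand + silt + clay = 100%
Step 2: silt = 100 - sand - clay
Step 3: silt = 100 - 40 - 11
Step 4: silt = 49%

49


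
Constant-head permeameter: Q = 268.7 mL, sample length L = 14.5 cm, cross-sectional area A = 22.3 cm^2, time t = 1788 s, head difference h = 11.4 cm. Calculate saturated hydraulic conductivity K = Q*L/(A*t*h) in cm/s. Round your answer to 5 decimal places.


Step 1: K = Q * L / (A * t * h)
Step 2: Numerator = 268.7 * 14.5 = 3896.15
Step 3: Denominator = 22.3 * 1788 * 11.4 = 454545.36
Step 4: K = 3896.15 / 454545.36 = 0.00857 cm/s

0.00857


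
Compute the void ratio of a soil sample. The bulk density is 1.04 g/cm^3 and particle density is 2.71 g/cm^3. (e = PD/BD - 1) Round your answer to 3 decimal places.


Step 1: e = PD / BD - 1
Step 2: e = 2.71 / 1.04 - 1
Step 3: e = 2.60577 - 1
Step 4: e = 1.606

1.606


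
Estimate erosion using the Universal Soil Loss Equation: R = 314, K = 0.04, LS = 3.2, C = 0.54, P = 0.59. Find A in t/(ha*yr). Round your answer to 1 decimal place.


Step 1: A = R * K * LS * C * P
Step 2: R * K = 314 * 0.04 = 12.56
Step 3: (R*K) * LS = 12.56 * 3.2 = 40.192
Step 4: * C * P = 40.192 * 0.54 * 0.59 = 12.8
Step 5: A = 12.8 t/(ha*yr)

12.8


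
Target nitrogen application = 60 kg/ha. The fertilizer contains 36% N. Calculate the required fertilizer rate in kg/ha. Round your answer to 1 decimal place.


Step 1: Fertilizer rate = target N / (N content / 100)
Step 2: Rate = 60 / (36 / 100)
Step 3: Rate = 60 / 0.36
Step 4: Rate = 166.7 kg/ha

166.7


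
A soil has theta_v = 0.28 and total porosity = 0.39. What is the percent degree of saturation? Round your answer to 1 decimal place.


Step 1: S = 100 * theta_v / n
Step 2: S = 100 * 0.28 / 0.39
Step 3: S = 71.8%

71.8


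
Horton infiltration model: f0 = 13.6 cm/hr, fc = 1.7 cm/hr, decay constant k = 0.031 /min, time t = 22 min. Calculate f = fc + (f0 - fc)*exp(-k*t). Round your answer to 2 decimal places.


Step 1: f = fc + (f0 - fc) * exp(-k * t)
Step 2: exp(-0.031 * 22) = 0.505605
Step 3: f = 1.7 + (13.6 - 1.7) * 0.505605
Step 4: f = 1.7 + 11.9 * 0.505605
Step 5: f = 7.72 cm/hr

7.72


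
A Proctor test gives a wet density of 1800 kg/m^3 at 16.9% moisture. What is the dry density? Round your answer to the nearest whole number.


Step 1: Dry density = wet density / (1 + w/100)
Step 2: Dry density = 1800 / (1 + 16.9/100)
Step 3: Dry density = 1800 / 1.169
Step 4: Dry density = 1540 kg/m^3

1540


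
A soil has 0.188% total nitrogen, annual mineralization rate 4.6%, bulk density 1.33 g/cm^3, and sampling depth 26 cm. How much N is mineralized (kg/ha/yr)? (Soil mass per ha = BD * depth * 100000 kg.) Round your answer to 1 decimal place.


Step 1: Soil mass per ha = BD * depth * 100000 = 1.33 * 26 * 100000 = 3458000 kg
Step 2: Total N pool = soil mass * N%/100 = 3458000 * 0.188/100 = 6501.04 kg/ha
Step 3: N mineralized = N pool * rate%/100 = 6501.04 * 4.6/100 = 299.0 kg/ha/yr

299.0


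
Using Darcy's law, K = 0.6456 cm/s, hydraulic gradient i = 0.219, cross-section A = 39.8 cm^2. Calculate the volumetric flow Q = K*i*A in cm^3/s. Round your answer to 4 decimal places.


Step 1: Apply Darcy's law: Q = K * i * A
Step 2: Q = 0.6456 * 0.219 * 39.8
Step 3: Q = 5.6272 cm^3/s

5.6272


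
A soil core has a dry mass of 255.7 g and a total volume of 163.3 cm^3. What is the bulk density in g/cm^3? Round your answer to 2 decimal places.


Step 1: Identify the formula: BD = dry mass / volume
Step 2: Substitute values: BD = 255.7 / 163.3
Step 3: BD = 1.57 g/cm^3

1.57


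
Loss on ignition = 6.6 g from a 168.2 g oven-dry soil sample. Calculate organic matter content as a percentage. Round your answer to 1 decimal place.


Step 1: OM% = 100 * LOI / sample mass
Step 2: OM = 100 * 6.6 / 168.2
Step 3: OM = 3.9%

3.9
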